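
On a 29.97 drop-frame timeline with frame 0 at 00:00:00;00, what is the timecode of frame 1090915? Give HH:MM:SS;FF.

10:06:40;07

Ten DF minutes hold 17982 frames, so frame 1090915 lies in block 60 (frames 1078920–1096901) with 11995 frames into that block.
The block's first minute is 1800 frames and the rest 1798 each; 11995 frames reaches minute 6, so 60 × 18 + 6 × 2 = 1092 labels have been skipped so far.
Adding those back, label number 1090915 + 1092 = 1092007 at 30 labels/s is 36400 s + 7 f = 10 h 6 min 40 s frame 7, i.e. 10:06:40;07.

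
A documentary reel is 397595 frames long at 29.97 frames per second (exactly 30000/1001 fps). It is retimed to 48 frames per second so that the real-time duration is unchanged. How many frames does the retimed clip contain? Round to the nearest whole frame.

636788 frames

Frames at target rate = 397595 × (48) / (30000/1001) = 79598519/125 ≈ 636788.152.
Nearest whole frame: 636788.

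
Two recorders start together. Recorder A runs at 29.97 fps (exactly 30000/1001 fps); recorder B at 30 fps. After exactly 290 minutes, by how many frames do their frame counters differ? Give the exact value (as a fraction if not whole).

290 min = 17400 s.
A emits 30000/1001 × 17400 = 522000000/1001 frames; B emits 30 × 17400 = 522000.
Difference = 522000/1001 frames (≈ 521.4785); B is ahead of A.

522000/1001 frames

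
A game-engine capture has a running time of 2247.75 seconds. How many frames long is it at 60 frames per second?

134865 frames

Frames = 2247.75 × 60 = 134865.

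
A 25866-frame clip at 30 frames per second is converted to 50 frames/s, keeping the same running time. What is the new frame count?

Target frames = source frames × (target rate / source rate) = 25866 × (50)/(30) = 25866 × 5/3 = 43110.

43110 frames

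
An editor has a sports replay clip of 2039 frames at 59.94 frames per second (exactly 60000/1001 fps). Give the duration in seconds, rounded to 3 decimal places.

Running time = 2039 × 1001/60000 = 2041039/60000 s ≈ 34.017 s.

34.017 seconds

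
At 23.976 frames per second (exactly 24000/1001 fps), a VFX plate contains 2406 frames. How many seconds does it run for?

100.35025 seconds

Running time = 2406 / (24000/1001) = 100.35025 s.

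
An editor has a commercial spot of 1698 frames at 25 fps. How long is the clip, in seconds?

Running time = 1698 / (25) = 67.92 s.

67.92 seconds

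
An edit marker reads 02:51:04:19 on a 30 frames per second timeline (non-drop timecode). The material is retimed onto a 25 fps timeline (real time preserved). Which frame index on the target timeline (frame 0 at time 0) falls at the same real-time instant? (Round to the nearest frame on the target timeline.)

Source frame index: (2×3600 + 51×60 + 4) × 30 + 19 = 307939.
Real time: 307939 / (30) = 307939/30 s.
Target frame: (307939/30) × (25) = 1539695/6 ≈ 256615.833 → 256616.

frame 256616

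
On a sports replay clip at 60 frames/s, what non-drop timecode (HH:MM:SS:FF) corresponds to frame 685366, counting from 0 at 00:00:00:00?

03:10:22:46

685366 ÷ 60 = 11422 full seconds, remainder 46 frames.
11422 s = 3 h 10 min 22 s.
Timecode: 03:10:22:46.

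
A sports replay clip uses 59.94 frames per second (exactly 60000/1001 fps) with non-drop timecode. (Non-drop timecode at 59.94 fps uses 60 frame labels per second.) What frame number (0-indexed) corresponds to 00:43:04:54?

Total seconds to the label: (0 × 3600 + 43 × 60 + 4) = 2584.
Frame index = 2584 × 60 + 54 = 155094.

155094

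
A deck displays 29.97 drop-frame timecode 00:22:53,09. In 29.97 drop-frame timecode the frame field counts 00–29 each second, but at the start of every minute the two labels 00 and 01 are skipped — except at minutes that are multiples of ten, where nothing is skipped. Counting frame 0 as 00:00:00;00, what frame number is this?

As if non-drop at 30 labels/s: (0 × 3600 + 22 × 60 + 53) × 30 + 9 = 41199.
Minute boundaries passed: 22; those not divisible by 10: 22 − 2 = 20; dropped labels = 2 × 20 = 40.
Actual frame index = 41199 − 40 = 41159.

41159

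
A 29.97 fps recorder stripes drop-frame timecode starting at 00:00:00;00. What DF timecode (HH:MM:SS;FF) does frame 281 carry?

00:00:09;11

Each 10-minute DF block holds 10 × 60 × 30 − 9 × 2 = 17982 frames. 281 ÷ 17982 → 0 full blocks, remainder 281.
Within the partial block the first minute is 1800 frames and each further minute 1798, so 0 further minute boundaries passed. Total skipped labels = 18 × 0 + 2 × 0 = 0.
Non-drop label index = 281 + 0 = 281; at 30 labels/s that is 00:00:09:11, i.e. DF 00:00:09;11.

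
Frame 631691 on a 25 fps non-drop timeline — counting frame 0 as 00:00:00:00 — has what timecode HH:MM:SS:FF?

07:01:07:16

631691 ÷ 25 = 25267 full seconds, remainder 16 frames.
25267 s = 7 h 1 min 7 s.
Timecode: 07:01:07:16.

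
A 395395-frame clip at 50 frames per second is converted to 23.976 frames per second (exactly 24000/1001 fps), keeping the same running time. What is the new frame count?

Target frames = source frames × (target rate / source rate) = 395395 × (24000/1001)/(50) = 395395 × 480/1001 = 189600.

189600 frames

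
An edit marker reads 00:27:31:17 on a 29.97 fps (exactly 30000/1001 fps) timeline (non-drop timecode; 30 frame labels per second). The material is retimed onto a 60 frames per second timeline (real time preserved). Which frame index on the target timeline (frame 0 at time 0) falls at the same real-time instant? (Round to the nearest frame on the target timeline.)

frame 99193

Source frame index: (0×3600 + 27×60 + 31) × 30 + 17 = 49547.
Real time: 49547 / (30000/1001) = 49596547/30000 s.
Target frame: (49596547/30000) × (60) = 49596547/500 ≈ 99193.094 → 99193.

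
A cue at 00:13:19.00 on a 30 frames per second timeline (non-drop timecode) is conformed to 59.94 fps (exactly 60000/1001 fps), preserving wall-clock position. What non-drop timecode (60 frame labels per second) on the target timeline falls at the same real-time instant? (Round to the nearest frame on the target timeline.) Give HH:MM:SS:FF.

00:13:18:12

Source frame index: (0×3600 + 13×60 + 19) × 30 + 0 = 23970.
Real time: 23970 / (30) = 799 s.
Target frame: (799) × (60000/1001) = 47940000/1001 ≈ 47892.108 → 47892.
At 60 labels/s: frame 47892 → 00:13:18:12.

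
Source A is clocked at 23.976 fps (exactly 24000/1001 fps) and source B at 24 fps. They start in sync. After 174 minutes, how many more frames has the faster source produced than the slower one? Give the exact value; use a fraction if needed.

174 min = 10440 s.
A emits 24000/1001 × 10440 = 250560000/1001 frames; B emits 24 × 10440 = 250560.
Difference = 250560/1001 frames (≈ 250.3097); B is ahead of A.

250560/1001 frames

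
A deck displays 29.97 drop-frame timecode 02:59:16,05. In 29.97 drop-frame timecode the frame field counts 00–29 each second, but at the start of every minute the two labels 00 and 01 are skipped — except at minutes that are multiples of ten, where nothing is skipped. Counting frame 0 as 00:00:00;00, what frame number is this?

As if non-drop at 30 labels/s: (2 × 3600 + 59 × 60 + 16) × 30 + 5 = 322685.
Minute boundaries passed: 179; those not divisible by 10: 179 − 17 = 162; dropped labels = 2 × 162 = 324.
Actual frame index = 322685 − 324 = 322361.

322361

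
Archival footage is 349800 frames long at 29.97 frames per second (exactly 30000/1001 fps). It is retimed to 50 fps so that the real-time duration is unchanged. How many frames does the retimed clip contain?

Target frames = source frames × (target rate / source rate) = 349800 × (50)/(30000/1001) = 349800 × 1001/600 = 583583.

583583 frames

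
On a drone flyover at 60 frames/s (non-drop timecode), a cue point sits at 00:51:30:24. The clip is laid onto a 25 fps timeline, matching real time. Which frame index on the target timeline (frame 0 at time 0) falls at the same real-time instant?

Source frame index: (0×3600 + 51×60 + 30) × 60 + 24 = 185424.
Real time: 185424 / (60) = 15452/5 s.
Target frame: (15452/5) × (25) = 77260.

frame 77260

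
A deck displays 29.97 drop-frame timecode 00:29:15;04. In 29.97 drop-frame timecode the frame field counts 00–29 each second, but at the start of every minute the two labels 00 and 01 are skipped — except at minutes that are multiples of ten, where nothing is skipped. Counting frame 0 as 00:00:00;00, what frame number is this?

52600

Complete 10-minute blocks: 2, each 17982 frames → 35964.
Remaining 9 whole minutes in the current block: 1800 + 8 × 1798 = 16184 frames.
Within the current minute: 15 × 30 + 4 − 2 = 452 (labels ;00/;01 skipped at this minute). Total = 35964 + 16184 + 452 = 52600.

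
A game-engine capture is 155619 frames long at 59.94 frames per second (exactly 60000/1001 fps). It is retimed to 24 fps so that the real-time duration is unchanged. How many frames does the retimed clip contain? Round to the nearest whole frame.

62310 frames

Frames at target rate = 155619 × (24) / (60000/1001) = 155774619/2500 ≈ 62309.848.
Nearest whole frame: 62310.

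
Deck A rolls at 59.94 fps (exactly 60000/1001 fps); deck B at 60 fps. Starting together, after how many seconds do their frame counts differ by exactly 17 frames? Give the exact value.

The gap grows by |60 − 60000/1001| = 60/1001 frames per second.
Time for a 17-frame gap: 17 ÷ (60/1001) = 17017/60 s.

17017/60 seconds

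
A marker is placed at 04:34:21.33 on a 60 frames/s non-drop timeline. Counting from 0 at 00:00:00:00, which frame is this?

Total seconds to the label: (4 × 3600 + 34 × 60 + 21) = 16461.
Frame index = 16461 × 60 + 33 = 987693.

frame 987693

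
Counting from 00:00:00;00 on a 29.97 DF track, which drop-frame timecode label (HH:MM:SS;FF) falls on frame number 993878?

09:12:42;12

Ten DF minutes hold 17982 frames, so frame 993878 lies in block 55 (frames 989010–1006991) with 4868 frames into that block.
The block's first minute is 1800 frames and the rest 1798 each; 4868 frames reaches minute 2, so 55 × 18 + 2 × 2 = 994 labels have been skipped so far.
Adding those back, label number 993878 + 994 = 994872 at 30 labels/s is 33162 s + 12 f = 9 h 12 min 42 s frame 12, i.e. 09:12:42;12.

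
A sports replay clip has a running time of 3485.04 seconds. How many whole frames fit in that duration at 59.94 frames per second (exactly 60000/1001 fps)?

Frames = 3485.04 × 60000/1001 = 16084800/77 ≈ 208893.5065.
Complete frames: 208893.

208893 frames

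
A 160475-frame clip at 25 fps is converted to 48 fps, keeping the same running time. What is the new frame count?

Target frames = source frames × (target rate / source rate) = 160475 × (48)/(25) = 160475 × 48/25 = 308112.

308112 frames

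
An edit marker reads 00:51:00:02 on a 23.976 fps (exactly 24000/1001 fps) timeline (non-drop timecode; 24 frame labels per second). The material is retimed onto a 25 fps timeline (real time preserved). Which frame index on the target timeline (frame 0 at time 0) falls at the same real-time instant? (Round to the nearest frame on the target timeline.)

Source frame index: (0×3600 + 51×60 + 0) × 24 + 2 = 73442.
Real time: 73442 / (24000/1001) = 36757721/12000 s.
Target frame: (36757721/12000) × (25) = 36757721/480 ≈ 76578.585 → 76579.

frame 76579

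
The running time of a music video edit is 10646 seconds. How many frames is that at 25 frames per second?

266150 frames

Frames = 10646 × 25 = 266150.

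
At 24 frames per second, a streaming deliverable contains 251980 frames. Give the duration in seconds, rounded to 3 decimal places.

10499.167 seconds

Running time = 251980 × 1/24 = 62995/6 s ≈ 10499.167 s.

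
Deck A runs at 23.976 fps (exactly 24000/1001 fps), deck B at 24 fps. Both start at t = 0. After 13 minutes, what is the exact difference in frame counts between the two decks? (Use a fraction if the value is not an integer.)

13 min = 780 s.
A emits 24000/1001 × 780 = 1440000/77 frames; B emits 24 × 780 = 18720.
Difference = 1440/77 frames (≈ 18.7013); B is ahead of A.

1440/77 frames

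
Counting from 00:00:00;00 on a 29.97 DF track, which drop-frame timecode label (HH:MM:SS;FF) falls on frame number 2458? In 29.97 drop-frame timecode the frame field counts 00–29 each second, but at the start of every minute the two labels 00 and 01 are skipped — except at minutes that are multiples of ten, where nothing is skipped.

00:01:22;00

Each 10-minute DF block holds 10 × 60 × 30 − 9 × 2 = 17982 frames. 2458 ÷ 17982 → 0 full blocks, remainder 2458.
Within the partial block the first minute is 1800 frames and each further minute 1798, so 1 further minute boundary passed. Total skipped labels = 18 × 0 + 2 × 1 = 2.
Non-drop label index = 2458 + 2 = 2460; at 30 labels/s that is 00:01:22:00, i.e. DF 00:01:22;00.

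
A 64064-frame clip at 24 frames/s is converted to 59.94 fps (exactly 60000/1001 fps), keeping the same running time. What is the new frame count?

Target frames = source frames × (target rate / source rate) = 64064 × (60000/1001)/(24) = 64064 × 2500/1001 = 160000.

160000 frames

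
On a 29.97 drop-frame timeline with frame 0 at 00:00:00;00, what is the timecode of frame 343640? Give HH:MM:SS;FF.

Ten DF minutes hold 17982 frames, so frame 343640 lies in block 19 (frames 341658–359639) with 1982 frames into that block.
The block's first minute is 1800 frames and the rest 1798 each; 1982 frames reaches minute 1, so 19 × 18 + 1 × 2 = 344 labels have been skipped so far.
Adding those back, label number 343640 + 344 = 343984 at 30 labels/s is 11466 s + 4 f = 3 h 11 min 6 s frame 4, i.e. 03:11:06;04.

03:11:06;04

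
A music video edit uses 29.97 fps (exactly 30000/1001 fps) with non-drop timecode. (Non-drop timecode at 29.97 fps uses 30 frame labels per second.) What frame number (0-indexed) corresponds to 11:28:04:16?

Total seconds to the label: (11 × 3600 + 28 × 60 + 4) = 41284.
Frame index = 41284 × 30 + 16 = 1238536.

frame 1238536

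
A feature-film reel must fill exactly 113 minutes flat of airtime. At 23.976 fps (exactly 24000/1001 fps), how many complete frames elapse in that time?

162557 frames

113 min = 6780 s.
Frames = 6780 × 24000/1001 = 162720000/1001 ≈ 162557.4426.
Complete frames: 162557.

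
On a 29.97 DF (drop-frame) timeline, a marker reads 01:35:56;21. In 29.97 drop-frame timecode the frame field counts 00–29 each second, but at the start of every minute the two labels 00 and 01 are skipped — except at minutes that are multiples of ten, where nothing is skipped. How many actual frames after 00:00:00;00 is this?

As if non-drop at 30 labels/s: (1 × 3600 + 35 × 60 + 56) × 30 + 21 = 172701.
Minute boundaries passed: 95; those not divisible by 10: 95 − 9 = 86; dropped labels = 2 × 86 = 172.
Actual frame index = 172701 − 172 = 172529.

172529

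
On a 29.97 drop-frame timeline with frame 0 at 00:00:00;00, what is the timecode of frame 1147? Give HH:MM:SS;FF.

00:00:38;07

Each 10-minute DF block holds 10 × 60 × 30 − 9 × 2 = 17982 frames. 1147 ÷ 17982 → 0 full blocks, remainder 1147.
Within the partial block the first minute is 1800 frames and each further minute 1798, so 0 further minute boundaries passed. Total skipped labels = 18 × 0 + 2 × 0 = 0.
Non-drop label index = 1147 + 0 = 1147; at 30 labels/s that is 00:00:38:07, i.e. DF 00:00:38;07.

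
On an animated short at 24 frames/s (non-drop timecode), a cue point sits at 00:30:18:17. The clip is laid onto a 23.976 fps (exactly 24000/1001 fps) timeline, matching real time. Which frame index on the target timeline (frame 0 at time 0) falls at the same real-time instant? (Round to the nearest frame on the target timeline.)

frame 43605

Source frame index: (0×3600 + 30×60 + 18) × 24 + 17 = 43649.
Real time: 43649 / (24) = 43649/24 s.
Target frame: (43649/24) × (24000/1001) = 43649000/1001 ≈ 43605.395 → 43605.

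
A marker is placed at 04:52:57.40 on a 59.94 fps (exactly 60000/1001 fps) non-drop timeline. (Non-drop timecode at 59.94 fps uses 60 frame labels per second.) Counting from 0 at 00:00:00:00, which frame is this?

frame 1054660

Total seconds to the label: (4 × 3600 + 52 × 60 + 57) = 17577.
Frame index = 17577 × 60 + 40 = 1054660.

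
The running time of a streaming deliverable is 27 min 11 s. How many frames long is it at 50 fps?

81550 frames

27 min 11 s = 1631 s.
Frames = 1631 × 50 = 81550.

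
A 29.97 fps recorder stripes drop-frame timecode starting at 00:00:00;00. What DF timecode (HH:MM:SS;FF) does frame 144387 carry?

01:20:17;21

Ten DF minutes hold 17982 frames, so frame 144387 lies in block 8 (frames 143856–161837) with 531 frames into that block.
The block's first minute is 1800 frames and the rest 1798 each; 531 frames reaches minute 0, so 8 × 18 + 0 × 2 = 144 labels have been skipped so far.
Adding those back, label number 144387 + 144 = 144531 at 30 labels/s is 4817 s + 21 f = 1 h 20 min 17 s frame 21, i.e. 01:20:17;21.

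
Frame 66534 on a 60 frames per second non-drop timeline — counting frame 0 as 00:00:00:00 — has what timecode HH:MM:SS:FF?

66534 ÷ 60 = 1108 full seconds, remainder 54 frames.
1108 s = 0 h 18 min 28 s.
Timecode: 00:18:28:54.

00:18:28:54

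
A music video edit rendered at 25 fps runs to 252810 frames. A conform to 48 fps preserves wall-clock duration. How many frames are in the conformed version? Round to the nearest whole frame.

485395 frames

Frames at target rate = 252810 × (48) / (25) = 2426976/5 ≈ 485395.200.
Nearest whole frame: 485395.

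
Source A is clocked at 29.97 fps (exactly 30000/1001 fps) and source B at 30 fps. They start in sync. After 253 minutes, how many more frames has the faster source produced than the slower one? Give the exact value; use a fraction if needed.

41400/91 frames

253 min = 15180 s.
A emits 30000/1001 × 15180 = 41400000/91 frames; B emits 30 × 15180 = 455400.
Difference = 41400/91 frames (≈ 454.9451); B is ahead of A.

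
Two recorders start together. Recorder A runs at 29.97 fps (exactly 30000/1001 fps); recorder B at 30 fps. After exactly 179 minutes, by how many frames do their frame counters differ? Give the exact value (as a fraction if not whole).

322200/1001 frames

179 min = 10740 s.
A emits 30000/1001 × 10740 = 322200000/1001 frames; B emits 30 × 10740 = 322200.
Difference = 322200/1001 frames (≈ 321.8781); B is ahead of A.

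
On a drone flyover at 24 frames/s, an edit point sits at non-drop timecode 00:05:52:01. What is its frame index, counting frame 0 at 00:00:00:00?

8449

Total seconds to the label: (0 × 3600 + 5 × 60 + 52) = 352.
Frame index = 352 × 24 + 1 = 8449.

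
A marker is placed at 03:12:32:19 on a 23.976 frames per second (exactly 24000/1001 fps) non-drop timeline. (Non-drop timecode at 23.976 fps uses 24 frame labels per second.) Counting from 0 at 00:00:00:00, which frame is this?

Total seconds to the label: (3 × 3600 + 12 × 60 + 32) = 11552.
Frame index = 11552 × 24 + 19 = 277267.

277267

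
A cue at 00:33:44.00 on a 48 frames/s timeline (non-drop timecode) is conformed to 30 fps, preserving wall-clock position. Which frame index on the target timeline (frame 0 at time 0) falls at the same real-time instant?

frame 60720

Source frame index: (0×3600 + 33×60 + 44) × 48 + 0 = 97152.
Real time: 97152 / (48) = 2024 s.
Target frame: (2024) × (30) = 60720.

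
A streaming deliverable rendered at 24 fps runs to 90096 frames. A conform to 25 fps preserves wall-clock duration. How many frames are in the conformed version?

93850 frames

Target frames = source frames × (target rate / source rate) = 90096 × (25)/(24) = 90096 × 25/24 = 93850.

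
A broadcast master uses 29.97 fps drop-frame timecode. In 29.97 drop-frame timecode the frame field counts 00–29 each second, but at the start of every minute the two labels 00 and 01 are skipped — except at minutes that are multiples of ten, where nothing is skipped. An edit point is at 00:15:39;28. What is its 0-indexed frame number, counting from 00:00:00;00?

Complete 10-minute blocks: 1, each 17982 frames → 17982.
Remaining 5 whole minutes in the current block: 1800 + 4 × 1798 = 8992 frames.
Within the current minute: 39 × 30 + 28 − 2 = 1196 (labels ;00/;01 skipped at this minute). Total = 17982 + 8992 + 1196 = 28170.

28170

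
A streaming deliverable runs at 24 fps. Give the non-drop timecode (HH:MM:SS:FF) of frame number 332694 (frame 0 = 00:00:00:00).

332694 ÷ 24 = 13862 full seconds, remainder 6 frames.
13862 s = 3 h 51 min 2 s.
Timecode: 03:51:02:06.

03:51:02:06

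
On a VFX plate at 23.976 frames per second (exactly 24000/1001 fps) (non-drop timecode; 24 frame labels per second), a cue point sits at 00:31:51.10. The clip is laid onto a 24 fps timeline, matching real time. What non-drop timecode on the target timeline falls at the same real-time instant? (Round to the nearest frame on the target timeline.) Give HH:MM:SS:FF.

00:31:53:08

Source frame index: (0×3600 + 31×60 + 51) × 24 + 10 = 45874.
Real time: 45874 / (24000/1001) = 22959937/12000 s.
Target frame: (22959937/12000) × (24) = 22959937/500 ≈ 45919.874 → 45920.
At 24 labels/s: frame 45920 → 00:31:53:08.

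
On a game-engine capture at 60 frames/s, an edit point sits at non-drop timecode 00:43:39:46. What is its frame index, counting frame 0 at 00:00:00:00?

frame 157186

Total seconds to the label: (0 × 3600 + 43 × 60 + 39) = 2619.
Frame index = 2619 × 60 + 46 = 157186.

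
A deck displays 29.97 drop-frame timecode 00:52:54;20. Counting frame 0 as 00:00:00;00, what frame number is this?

Complete 10-minute blocks: 5, each 17982 frames → 89910.
Remaining 2 whole minutes in the current block: 1800 + 1 × 1798 = 3598 frames.
Within the current minute: 54 × 30 + 20 − 2 = 1638 (labels ;00/;01 skipped at this minute). Total = 89910 + 3598 + 1638 = 95146.

95146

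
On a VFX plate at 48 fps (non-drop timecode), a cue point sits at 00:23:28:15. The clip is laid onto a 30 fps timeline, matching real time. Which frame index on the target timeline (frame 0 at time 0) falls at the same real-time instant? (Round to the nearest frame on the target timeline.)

Source frame index: (0×3600 + 23×60 + 28) × 48 + 15 = 67599.
Real time: 67599 / (48) = 22533/16 s.
Target frame: (22533/16) × (30) = 337995/8 ≈ 42249.375 → 42249.

frame 42249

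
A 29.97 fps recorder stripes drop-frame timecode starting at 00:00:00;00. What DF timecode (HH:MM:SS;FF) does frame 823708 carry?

Each 10-minute DF block holds 10 × 60 × 30 − 9 × 2 = 17982 frames. 823708 ÷ 17982 → 45 full blocks, remainder 14518.
Within the partial block the first minute is 1800 frames and each further minute 1798, so 8 further minute boundaries passed. Total skipped labels = 18 × 45 + 2 × 8 = 826.
Non-drop label index = 823708 + 826 = 824534; at 30 labels/s that is 07:38:04:14, i.e. DF 07:38:04;14.

07:38:04;14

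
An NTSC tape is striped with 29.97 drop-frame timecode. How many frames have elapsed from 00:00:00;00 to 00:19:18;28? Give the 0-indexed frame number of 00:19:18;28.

As if non-drop at 30 labels/s: (0 × 3600 + 19 × 60 + 18) × 30 + 28 = 34768.
Minute boundaries passed: 19; those not divisible by 10: 19 − 1 = 18; dropped labels = 2 × 18 = 36.
Actual frame index = 34768 − 36 = 34732.

34732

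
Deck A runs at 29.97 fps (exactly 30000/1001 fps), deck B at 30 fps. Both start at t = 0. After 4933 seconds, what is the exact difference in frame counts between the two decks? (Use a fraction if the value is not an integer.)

A emits 30000/1001 × 4933 = 147990000/1001 frames; B emits 30 × 4933 = 147990.
Difference = 147990/1001 frames (≈ 147.8422); B is ahead of A.

147990/1001 frames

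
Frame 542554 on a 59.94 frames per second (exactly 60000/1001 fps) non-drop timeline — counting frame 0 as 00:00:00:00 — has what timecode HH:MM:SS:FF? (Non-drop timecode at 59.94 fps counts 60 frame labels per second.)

02:30:42:34

542554 ÷ 60 = 9042 full seconds, remainder 34 frames.
9042 s = 2 h 30 min 42 s.
Timecode: 02:30:42:34.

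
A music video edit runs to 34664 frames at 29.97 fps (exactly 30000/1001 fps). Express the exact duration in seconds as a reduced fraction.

Running time = 34664 ÷ (30000/1001) = 34664 × 1001/30000 = 4337333/3750 s.

4337333/3750 seconds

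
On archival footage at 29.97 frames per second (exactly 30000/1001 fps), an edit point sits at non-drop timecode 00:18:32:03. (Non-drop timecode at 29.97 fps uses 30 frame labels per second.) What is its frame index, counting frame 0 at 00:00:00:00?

Total seconds to the label: (0 × 3600 + 18 × 60 + 32) = 1112.
Frame index = 1112 × 30 + 3 = 33363.

frame 33363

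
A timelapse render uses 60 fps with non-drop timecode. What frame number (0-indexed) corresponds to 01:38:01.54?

Total seconds to the label: (1 × 3600 + 38 × 60 + 1) = 5881.
Frame index = 5881 × 60 + 54 = 352914.

352914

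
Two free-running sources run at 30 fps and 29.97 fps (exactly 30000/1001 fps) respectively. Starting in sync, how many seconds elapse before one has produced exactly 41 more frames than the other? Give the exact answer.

The gap grows by |30000/1001 − 30| = 30/1001 frames per second.
Time for a 41-frame gap: 41 ÷ (30/1001) = 41041/30 s.

41041/30 seconds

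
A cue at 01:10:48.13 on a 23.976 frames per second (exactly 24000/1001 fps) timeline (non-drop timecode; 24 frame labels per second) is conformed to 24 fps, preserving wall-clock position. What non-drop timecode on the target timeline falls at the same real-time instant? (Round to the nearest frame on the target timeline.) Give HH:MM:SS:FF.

Source frame index: (1×3600 + 10×60 + 48) × 24 + 13 = 101965.
Real time: 101965 / (24000/1001) = 20413393/4800 s.
Target frame: (20413393/4800) × (24) = 20413393/200 ≈ 102066.965 → 102067.
At 24 labels/s: frame 102067 → 01:10:52:19.

01:10:52:19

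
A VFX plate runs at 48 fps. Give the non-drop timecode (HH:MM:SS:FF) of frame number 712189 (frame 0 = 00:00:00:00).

04:07:17:13

712189 ÷ 48 = 14837 full seconds, remainder 13 frames.
14837 s = 4 h 7 min 17 s.
Timecode: 04:07:17:13.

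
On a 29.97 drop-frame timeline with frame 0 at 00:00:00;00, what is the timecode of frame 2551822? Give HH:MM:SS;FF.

23:39:05;28

Each 10-minute DF block holds 10 × 60 × 30 − 9 × 2 = 17982 frames. 2551822 ÷ 17982 → 141 full blocks, remainder 16360.
Within the partial block the first minute is 1800 frames and each further minute 1798, so 9 further minute boundaries passed. Total skipped labels = 18 × 141 + 2 × 9 = 2556.
Non-drop label index = 2551822 + 2556 = 2554378; at 30 labels/s that is 23:39:05:28, i.e. DF 23:39:05;28.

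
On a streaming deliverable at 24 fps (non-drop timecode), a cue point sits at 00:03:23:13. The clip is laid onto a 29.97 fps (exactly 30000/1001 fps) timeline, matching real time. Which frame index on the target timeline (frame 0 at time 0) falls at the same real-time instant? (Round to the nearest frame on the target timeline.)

frame 6100

Source frame index: (0×3600 + 3×60 + 23) × 24 + 13 = 4885.
Real time: 4885 / (24) = 4885/24 s.
Target frame: (4885/24) × (30000/1001) = 6106250/1001 ≈ 6100.150 → 6100.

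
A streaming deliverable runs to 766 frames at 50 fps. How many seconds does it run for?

15.32 seconds

Running time = 766 / (50) = 15.32 s.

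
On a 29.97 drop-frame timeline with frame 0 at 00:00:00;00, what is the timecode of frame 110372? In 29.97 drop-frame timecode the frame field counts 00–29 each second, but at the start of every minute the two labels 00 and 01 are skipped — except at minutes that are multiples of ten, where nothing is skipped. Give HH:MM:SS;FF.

01:01:22;22

Each 10-minute DF block holds 10 × 60 × 30 − 9 × 2 = 17982 frames. 110372 ÷ 17982 → 6 full blocks, remainder 2480.
Within the partial block the first minute is 1800 frames and each further minute 1798, so 1 further minute boundary passed. Total skipped labels = 18 × 6 + 2 × 1 = 110.
Non-drop label index = 110372 + 110 = 110482; at 30 labels/s that is 01:01:22:22, i.e. DF 01:01:22;22.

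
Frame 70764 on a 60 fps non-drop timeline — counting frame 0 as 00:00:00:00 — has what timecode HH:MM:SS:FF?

70764 ÷ 60 = 1179 full seconds, remainder 24 frames.
1179 s = 0 h 19 min 39 s.
Timecode: 00:19:39:24.

00:19:39:24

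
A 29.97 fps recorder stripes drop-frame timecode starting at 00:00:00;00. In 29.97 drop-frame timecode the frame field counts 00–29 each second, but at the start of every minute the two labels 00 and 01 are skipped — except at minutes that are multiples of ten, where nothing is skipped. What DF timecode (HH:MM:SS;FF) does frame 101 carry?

00:00:03;11

Each 10-minute DF block holds 10 × 60 × 30 − 9 × 2 = 17982 frames. 101 ÷ 17982 → 0 full blocks, remainder 101.
Within the partial block the first minute is 1800 frames and each further minute 1798, so 0 further minute boundaries passed. Total skipped labels = 18 × 0 + 2 × 0 = 0.
Non-drop label index = 101 + 0 = 101; at 30 labels/s that is 00:00:03:11, i.e. DF 00:00:03;11.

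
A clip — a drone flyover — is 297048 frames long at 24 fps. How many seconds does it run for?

12377 seconds

Running time = 297048 / (24) = 12377 s.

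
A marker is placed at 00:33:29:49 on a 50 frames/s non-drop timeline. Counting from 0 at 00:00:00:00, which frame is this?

100499

Total seconds to the label: (0 × 3600 + 33 × 60 + 29) = 2009.
Frame index = 2009 × 50 + 49 = 100499.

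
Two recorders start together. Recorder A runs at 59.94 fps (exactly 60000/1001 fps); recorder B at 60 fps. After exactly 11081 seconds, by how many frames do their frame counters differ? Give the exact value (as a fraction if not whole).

94980/143 frames

A emits 60000/1001 × 11081 = 94980000/143 frames; B emits 60 × 11081 = 664860.
Difference = 94980/143 frames (≈ 664.1958); B is ahead of A.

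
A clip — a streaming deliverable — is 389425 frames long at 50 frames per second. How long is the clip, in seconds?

Running time = 389425 / (50) = 7788.5 s.

7788.5 seconds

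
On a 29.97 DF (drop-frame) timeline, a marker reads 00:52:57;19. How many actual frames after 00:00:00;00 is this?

Complete 10-minute blocks: 5, each 17982 frames → 89910.
Remaining 2 whole minutes in the current block: 1800 + 1 × 1798 = 3598 frames.
Within the current minute: 57 × 30 + 19 − 2 = 1727 (labels ;00/;01 skipped at this minute). Total = 89910 + 3598 + 1727 = 95235.

95235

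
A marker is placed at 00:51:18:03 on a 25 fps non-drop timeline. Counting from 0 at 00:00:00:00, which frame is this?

frame 76953

Total seconds to the label: (0 × 3600 + 51 × 60 + 18) = 3078.
Frame index = 3078 × 25 + 3 = 76953.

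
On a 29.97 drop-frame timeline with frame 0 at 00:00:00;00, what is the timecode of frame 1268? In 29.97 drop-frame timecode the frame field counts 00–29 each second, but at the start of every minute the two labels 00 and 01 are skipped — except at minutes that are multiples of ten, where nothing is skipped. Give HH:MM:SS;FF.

Ten DF minutes hold 17982 frames, so frame 1268 lies in block 0 (frames 0–17981) with 1268 frames into that block.
The block's first minute is 1800 frames and the rest 1798 each; 1268 frames reaches minute 0, so 0 × 18 + 0 × 2 = 0 labels have been skipped so far.
Adding those back, label number 1268 + 0 = 1268 at 30 labels/s is 42 s + 8 f = 0 h 0 min 42 s frame 8, i.e. 00:00:42;08.

00:00:42;08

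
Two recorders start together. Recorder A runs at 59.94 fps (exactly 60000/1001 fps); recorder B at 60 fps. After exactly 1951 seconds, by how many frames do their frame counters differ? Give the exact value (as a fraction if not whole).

117060/1001 frames

A emits 60000/1001 × 1951 = 117060000/1001 frames; B emits 60 × 1951 = 117060.
Difference = 117060/1001 frames (≈ 116.9431); B is ahead of A.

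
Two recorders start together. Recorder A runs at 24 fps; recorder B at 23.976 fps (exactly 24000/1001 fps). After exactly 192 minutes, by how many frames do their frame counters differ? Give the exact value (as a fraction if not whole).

192 min = 11520 s.
A emits 24 × 11520 = 276480 frames; B emits 24000/1001 × 11520 = 276480000/1001.
Difference = 276480/1001 frames (≈ 276.2038); B is behind A.

276480/1001 frames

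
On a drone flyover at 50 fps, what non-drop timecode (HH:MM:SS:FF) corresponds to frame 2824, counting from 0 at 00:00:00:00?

00:00:56:24

2824 ÷ 50 = 56 full seconds, remainder 24 frames.
56 s = 0 h 0 min 56 s.
Timecode: 00:00:56:24.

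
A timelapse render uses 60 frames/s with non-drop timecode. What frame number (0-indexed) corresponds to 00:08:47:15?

31635

Total seconds to the label: (0 × 3600 + 8 × 60 + 47) = 527.
Frame index = 527 × 60 + 15 = 31635.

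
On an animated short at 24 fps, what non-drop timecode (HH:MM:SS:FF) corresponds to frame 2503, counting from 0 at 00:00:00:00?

00:01:44:07

2503 ÷ 24 = 104 full seconds, remainder 7 frames.
104 s = 0 h 1 min 44 s.
Timecode: 00:01:44:07.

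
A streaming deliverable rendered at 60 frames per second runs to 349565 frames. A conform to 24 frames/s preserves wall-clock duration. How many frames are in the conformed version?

Target frames = source frames × (target rate / source rate) = 349565 × (24)/(60) = 349565 × 2/5 = 139826.

139826 frames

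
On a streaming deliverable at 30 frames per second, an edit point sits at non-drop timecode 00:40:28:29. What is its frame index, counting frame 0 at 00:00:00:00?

Total seconds to the label: (0 × 3600 + 40 × 60 + 28) = 2428.
Frame index = 2428 × 30 + 29 = 72869.

72869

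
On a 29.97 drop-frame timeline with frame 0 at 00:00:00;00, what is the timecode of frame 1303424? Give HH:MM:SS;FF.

Ten DF minutes hold 17982 frames, so frame 1303424 lies in block 72 (frames 1294704–1312685) with 8720 frames into that block.
The block's first minute is 1800 frames and the rest 1798 each; 8720 frames reaches minute 4, so 72 × 18 + 4 × 2 = 1304 labels have been skipped so far.
Adding those back, label number 1303424 + 1304 = 1304728 at 30 labels/s is 43490 s + 28 f = 12 h 4 min 50 s frame 28, i.e. 12:04:50;28.

12:04:50;28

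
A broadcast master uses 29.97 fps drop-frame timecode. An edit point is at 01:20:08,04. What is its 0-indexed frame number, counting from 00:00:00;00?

Complete 10-minute blocks: 8, each 17982 frames → 143856.
Remaining 0 whole minutes in the current block: 0 frames.
Within the current minute: 8 × 30 + 4 = 244. Total = 143856 + 0 + 244 = 144100.

144100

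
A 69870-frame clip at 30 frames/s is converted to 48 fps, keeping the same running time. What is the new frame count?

111792 frames

Target frames = source frames × (target rate / source rate) = 69870 × (48)/(30) = 69870 × 8/5 = 111792.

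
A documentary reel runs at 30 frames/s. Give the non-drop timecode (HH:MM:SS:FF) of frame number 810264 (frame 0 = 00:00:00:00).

810264 ÷ 30 = 27008 full seconds, remainder 24 frames.
27008 s = 7 h 30 min 8 s.
Timecode: 07:30:08:24.

07:30:08:24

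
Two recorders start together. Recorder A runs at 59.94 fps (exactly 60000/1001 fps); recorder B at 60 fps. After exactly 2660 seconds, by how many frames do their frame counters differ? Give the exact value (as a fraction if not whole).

A emits 60000/1001 × 2660 = 22800000/143 frames; B emits 60 × 2660 = 159600.
Difference = 22800/143 frames (≈ 159.4406); B is ahead of A.

22800/143 frames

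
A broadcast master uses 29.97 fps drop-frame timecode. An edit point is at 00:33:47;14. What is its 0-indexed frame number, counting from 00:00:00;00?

60764

As if non-drop at 30 labels/s: (0 × 3600 + 33 × 60 + 47) × 30 + 14 = 60824.
Minute boundaries passed: 33; those not divisible by 10: 33 − 3 = 30; dropped labels = 2 × 30 = 60.
Actual frame index = 60824 − 60 = 60764.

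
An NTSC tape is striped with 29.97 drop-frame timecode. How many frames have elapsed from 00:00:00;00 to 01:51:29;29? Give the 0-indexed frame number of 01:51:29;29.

As if non-drop at 30 labels/s: (1 × 3600 + 51 × 60 + 29) × 30 + 29 = 200699.
Minute boundaries passed: 111; those not divisible by 10: 111 − 11 = 100; dropped labels = 2 × 100 = 200.
Actual frame index = 200699 − 200 = 200499.

200499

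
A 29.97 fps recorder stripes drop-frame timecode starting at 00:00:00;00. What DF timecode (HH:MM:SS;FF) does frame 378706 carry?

03:30:36;04

Each 10-minute DF block holds 10 × 60 × 30 − 9 × 2 = 17982 frames. 378706 ÷ 17982 → 21 full blocks, remainder 1084.
Within the partial block the first minute is 1800 frames and each further minute 1798, so 0 further minute boundaries passed. Total skipped labels = 18 × 21 + 2 × 0 = 378.
Non-drop label index = 378706 + 378 = 379084; at 30 labels/s that is 03:30:36:04, i.e. DF 03:30:36;04.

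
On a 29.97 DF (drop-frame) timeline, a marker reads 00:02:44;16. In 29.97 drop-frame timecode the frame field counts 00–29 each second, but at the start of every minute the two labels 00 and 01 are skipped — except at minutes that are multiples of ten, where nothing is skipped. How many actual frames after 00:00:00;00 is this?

4932

Complete 10-minute blocks: 0, each 17982 frames → 0.
Remaining 2 whole minutes in the current block: 1800 + 1 × 1798 = 3598 frames.
Within the current minute: 44 × 30 + 16 − 2 = 1334 (labels ;00/;01 skipped at this minute). Total = 0 + 3598 + 1334 = 4932.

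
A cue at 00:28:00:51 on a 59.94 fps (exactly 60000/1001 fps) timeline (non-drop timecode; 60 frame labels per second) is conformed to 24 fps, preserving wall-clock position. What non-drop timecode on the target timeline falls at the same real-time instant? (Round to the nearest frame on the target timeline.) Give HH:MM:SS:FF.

Source frame index: (0×3600 + 28×60 + 0) × 60 + 51 = 100851.
Real time: 100851 / (60000/1001) = 33650617/20000 s.
Target frame: (33650617/20000) × (24) = 100951851/2500 ≈ 40380.740 → 40381.
At 24 labels/s: frame 40381 → 00:28:02:13.

00:28:02:13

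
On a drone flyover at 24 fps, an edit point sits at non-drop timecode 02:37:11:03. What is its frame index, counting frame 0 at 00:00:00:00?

226347

Total seconds to the label: (2 × 3600 + 37 × 60 + 11) = 9431.
Frame index = 9431 × 24 + 3 = 226347.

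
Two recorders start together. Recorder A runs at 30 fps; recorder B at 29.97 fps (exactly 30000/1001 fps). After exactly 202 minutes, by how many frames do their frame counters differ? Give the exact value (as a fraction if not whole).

363600/1001 frames

202 min = 12120 s.
A emits 30 × 12120 = 363600 frames; B emits 30000/1001 × 12120 = 363600000/1001.
Difference = 363600/1001 frames (≈ 363.2368); B is behind A.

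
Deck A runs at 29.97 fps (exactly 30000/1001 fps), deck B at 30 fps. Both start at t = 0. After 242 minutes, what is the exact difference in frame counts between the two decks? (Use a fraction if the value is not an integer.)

242 min = 14520 s.
A emits 30000/1001 × 14520 = 39600000/91 frames; B emits 30 × 14520 = 435600.
Difference = 39600/91 frames (≈ 435.1648); B is ahead of A.

39600/91 frames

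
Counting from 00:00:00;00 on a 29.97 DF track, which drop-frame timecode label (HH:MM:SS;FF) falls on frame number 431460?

03:59:56;12

Ten DF minutes hold 17982 frames, so frame 431460 lies in block 23 (frames 413586–431567) with 17874 frames into that block.
The block's first minute is 1800 frames and the rest 1798 each; 17874 frames reaches minute 9, so 23 × 18 + 9 × 2 = 432 labels have been skipped so far.
Adding those back, label number 431460 + 432 = 431892 at 30 labels/s is 14396 s + 12 f = 3 h 59 min 56 s frame 12, i.e. 03:59:56;12.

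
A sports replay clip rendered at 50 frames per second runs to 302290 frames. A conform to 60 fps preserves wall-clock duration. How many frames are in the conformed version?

362748 frames

Target frames = source frames × (target rate / source rate) = 302290 × (60)/(50) = 302290 × 6/5 = 362748.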